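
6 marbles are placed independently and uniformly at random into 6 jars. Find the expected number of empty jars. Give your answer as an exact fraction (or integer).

15625/7776

Let Xⱼ=1 if jar j is empty. P(Xⱼ=1) = ((6-1)/6)^6 = 15625/46656.
By linearity, E[#empty] = 6·15625/46656 = 15625/7776.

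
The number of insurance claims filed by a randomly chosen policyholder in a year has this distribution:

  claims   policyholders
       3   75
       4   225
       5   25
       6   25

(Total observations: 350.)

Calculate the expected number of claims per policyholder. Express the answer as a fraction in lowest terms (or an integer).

Total = 350, so P(claims=3) = 75/350, etc.
E[X] = (3/14)·3 + (9/14)·4 + (1/14)·5 + (1/14)·6
     = 4

4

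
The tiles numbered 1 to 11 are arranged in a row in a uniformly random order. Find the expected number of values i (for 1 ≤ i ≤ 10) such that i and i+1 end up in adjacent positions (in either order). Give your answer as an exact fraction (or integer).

20/11

For each i ∈ {1,…,10}, let Xᵢ = 1 if i and i+1 are adjacent. P(Xᵢ=1) = 2·(11−1)!/11! = 2/11.
By linearity, E[ΣXᵢ] = (10)·(2/11) = 20/11.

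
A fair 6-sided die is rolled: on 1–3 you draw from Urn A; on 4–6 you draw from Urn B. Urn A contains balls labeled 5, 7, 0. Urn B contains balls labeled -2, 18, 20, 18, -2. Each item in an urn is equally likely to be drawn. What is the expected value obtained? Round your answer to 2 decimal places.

7.20

E[X | Urn A] = (5 + 7 + 0)/3 = 4
E[X | Urn B] = (-2 + 18 + 20 + 18 − 2)/5 = 52/5
E[X] = (1/2)·4 + (1/2)·52/5 = 36/5 ≈ 7.20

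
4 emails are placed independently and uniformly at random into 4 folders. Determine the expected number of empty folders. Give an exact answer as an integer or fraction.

Let Xⱼ=1 if folder j is empty. P(Xⱼ=1) = ((4-1)/4)^4 = 81/256.
By linearity, E[#empty] = 4·81/256 = 81/64.

81/64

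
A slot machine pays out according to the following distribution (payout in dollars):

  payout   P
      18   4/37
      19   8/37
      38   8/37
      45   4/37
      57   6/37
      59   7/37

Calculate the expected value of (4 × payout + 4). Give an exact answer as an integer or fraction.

6000/37

E[4x+4] = (4/37)·76 + (8/37)·80 + (8/37)·156 + (4/37)·184 + (6/37)·232 + (7/37)·240
     = 6000/37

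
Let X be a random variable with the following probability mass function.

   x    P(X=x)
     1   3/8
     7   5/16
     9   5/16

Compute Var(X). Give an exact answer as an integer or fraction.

775/64

E[X] = (3/8)·1 + (5/16)·7 + (5/16)·9 = 43/8
E[X²] = (3/8)·1 + (5/16)·49 + (5/16)·81 = 41
Var(X) = 41 − (43/8)² = 775/64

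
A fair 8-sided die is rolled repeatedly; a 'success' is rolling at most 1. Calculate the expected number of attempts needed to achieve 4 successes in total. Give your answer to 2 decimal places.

By linearity (sum of 4 independent geometric waits), E[trials] = 4/p = 4/(1/8) = 32.
≈ 32.00

32.00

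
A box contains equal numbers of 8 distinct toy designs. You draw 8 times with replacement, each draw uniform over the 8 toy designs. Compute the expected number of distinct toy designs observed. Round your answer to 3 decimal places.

Let Xⱼ=1 if type j appears at least once. P(Xⱼ=1) = 1 − ((8−1)/8)^8 = 11012415/16777216.
E[#distinct] = 8·11012415/16777216 = 11012415/2097152.
≈ 5.251

5.251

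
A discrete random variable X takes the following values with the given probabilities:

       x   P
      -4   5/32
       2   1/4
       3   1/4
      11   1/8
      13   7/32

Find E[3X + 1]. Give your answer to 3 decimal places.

E[3x+1] = (5/32)·(-11) + (1/4)·7 + (1/4)·10 + (1/8)·34 + (7/32)·40
     = 497/32 ≈ 15.531

15.531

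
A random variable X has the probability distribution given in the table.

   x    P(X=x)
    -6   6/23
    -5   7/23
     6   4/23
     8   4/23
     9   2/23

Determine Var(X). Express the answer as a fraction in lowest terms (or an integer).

E[X] = (6/23)·(-6) + (7/23)·(-5) + (4/23)·6 + (4/23)·8 + (2/23)·9 = 3/23
E[X²] = (6/23)·36 + (7/23)·25 + (4/23)·36 + (4/23)·64 + (2/23)·81 = 953/23
Var(X) = 953/23 − (3/23)² = 21910/529

21910/529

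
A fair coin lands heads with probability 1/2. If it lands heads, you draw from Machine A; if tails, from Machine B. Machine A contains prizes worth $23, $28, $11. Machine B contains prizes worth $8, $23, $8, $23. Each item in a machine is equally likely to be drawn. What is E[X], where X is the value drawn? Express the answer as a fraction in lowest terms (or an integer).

217/12 dollars

E[X | Machine A] = (23 + 28 + 11)/3 = 62/3
E[X | Machine B] = (8 + 23 + 8 + 23)/4 = 31/2
E[X] = (1/2)·62/3 + (1/2)·31/2 = 217/12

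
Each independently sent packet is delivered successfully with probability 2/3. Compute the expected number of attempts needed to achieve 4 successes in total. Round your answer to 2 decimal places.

By linearity (sum of 4 independent geometric waits), E[trials] = 4/p = 4/(2/3) = 6.
≈ 6.00

6.00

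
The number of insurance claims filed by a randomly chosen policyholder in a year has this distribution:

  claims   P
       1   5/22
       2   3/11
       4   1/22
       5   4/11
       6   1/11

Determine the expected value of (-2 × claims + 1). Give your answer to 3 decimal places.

E[-2x+1] = (5/22)·(-1) + (3/11)·(-3) + (1/22)·(-7) + (4/11)·(-9) + (1/11)·(-11)
     = -62/11 ≈ -5.636

-5.636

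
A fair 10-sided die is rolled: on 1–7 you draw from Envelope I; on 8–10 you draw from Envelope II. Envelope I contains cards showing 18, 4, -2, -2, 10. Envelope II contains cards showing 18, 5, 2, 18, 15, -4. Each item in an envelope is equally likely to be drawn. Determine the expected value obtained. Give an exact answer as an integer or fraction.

E[X | Envelope I] = (18 + 4 − 2 − 2 + 10)/5 = 28/5
E[X | Envelope II] = (18 + 5 + 2 + 18 + 15 − 4)/6 = 9
E[X] = (7/10)·28/5 + (3/10)·9 = 331/50

331/50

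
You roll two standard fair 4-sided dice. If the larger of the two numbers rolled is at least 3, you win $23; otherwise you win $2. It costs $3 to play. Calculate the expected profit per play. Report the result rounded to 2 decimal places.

$14.75

E[payout] = (1/4)·2 + (3/4)·23 = 71/4
Expected profit = 71/4 − 3 = 59/4 ≈ $14.75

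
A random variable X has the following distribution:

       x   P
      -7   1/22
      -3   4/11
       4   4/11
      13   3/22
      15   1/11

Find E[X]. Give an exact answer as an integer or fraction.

E[X] = (1/22)·(-7) + (4/11)·(-3) + (4/11)·4 + (3/22)·13 + (1/11)·15
     = 35/11

35/11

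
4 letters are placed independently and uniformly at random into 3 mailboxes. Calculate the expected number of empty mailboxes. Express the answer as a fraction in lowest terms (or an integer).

16/27

Let Xⱼ=1 if mailbox j is empty. P(Xⱼ=1) = ((3-1)/3)^4 = 16/81.
By linearity, E[#empty] = 3·16/81 = 16/27.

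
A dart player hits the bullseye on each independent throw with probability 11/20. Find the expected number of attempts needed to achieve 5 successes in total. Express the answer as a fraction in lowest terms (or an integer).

100/11

By linearity (sum of 5 independent geometric waits), E[trials] = 5/p = 5/(11/20) = 100/11.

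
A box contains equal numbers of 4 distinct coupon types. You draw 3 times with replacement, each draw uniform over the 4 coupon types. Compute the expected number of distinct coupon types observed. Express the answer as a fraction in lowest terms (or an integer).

37/16

Let Xⱼ=1 if type j appears at least once. P(Xⱼ=1) = 1 − ((4−1)/4)^3 = 37/64.
E[#distinct] = 4·37/64 = 37/16.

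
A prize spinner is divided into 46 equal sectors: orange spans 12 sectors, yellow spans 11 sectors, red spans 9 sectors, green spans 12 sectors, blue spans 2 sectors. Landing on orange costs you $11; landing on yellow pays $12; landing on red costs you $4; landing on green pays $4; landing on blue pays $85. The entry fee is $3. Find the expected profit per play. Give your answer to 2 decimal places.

$0.96

E[payout] = (12/46)·(-11) + (11/46)·12 + (9/46)·(-4) + (12/46)·4 + (2/46)·85 = 91/23
Expected profit = 91/23 − 3 = 22/23 ≈ $0.96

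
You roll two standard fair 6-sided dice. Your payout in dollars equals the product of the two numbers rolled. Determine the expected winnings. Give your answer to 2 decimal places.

Distribution of the product of the two numbers rolled: 1 w.p. 1/36, 2 w.p. 1/18, 3 w.p. 1/18, 4 w.p. 1/12, 5 w.p. 1/18, 6 w.p. 1/9, …
E[payout] = (1/36)·1 + (1/18)·2 + (1/18)·3 + (1/12)·4 + (1/18)·5 + (1/9)·6 + (1/18)·8 + (1/36)·9 + (1/18)·10 + (1/9)·12 + (1/18)·15 + (1/36)·16 + (1/18)·18 + (1/18)·20 + (1/18)·24 + (1/36)·25 + (1/18)·30 + (1/36)·36 = 49/4
≈ $12.25

$12.25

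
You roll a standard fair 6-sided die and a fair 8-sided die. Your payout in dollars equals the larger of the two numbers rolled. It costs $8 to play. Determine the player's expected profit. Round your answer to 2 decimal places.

-$2.77

Distribution of the larger of the two numbers rolled: 1 w.p. 1/48, 2 w.p. 1/16, 3 w.p. 5/48, 4 w.p. 7/48, 5 w.p. 3/16, 6 w.p. 11/48, …
E[payout] = (1/48)·1 + (1/16)·2 + (5/48)·3 + (7/48)·4 + (3/16)·5 + (11/48)·6 + (1/8)·7 + (1/8)·8 = 251/48
Expected profit = 251/48 − 8 = -133/48 ≈ -$2.77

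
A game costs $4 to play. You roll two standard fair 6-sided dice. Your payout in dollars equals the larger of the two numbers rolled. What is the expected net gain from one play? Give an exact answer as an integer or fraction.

17/36 dollars

Distribution of the larger of the two numbers rolled: 1 w.p. 1/36, 2 w.p. 1/12, 3 w.p. 5/36, 4 w.p. 7/36, 5 w.p. 1/4, 6 w.p. 11/36
E[payout] = (1/36)·1 + (1/12)·2 + (5/36)·3 + (7/36)·4 + (1/4)·5 + (11/36)·6 = 161/36
Expected profit = 161/36 − 4 = 17/36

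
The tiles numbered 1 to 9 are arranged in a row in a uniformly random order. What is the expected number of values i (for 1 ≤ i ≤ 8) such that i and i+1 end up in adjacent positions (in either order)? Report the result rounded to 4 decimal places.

For each i ∈ {1,…,8}, let Xᵢ = 1 if i and i+1 are adjacent. P(Xᵢ=1) = 2·(9−1)!/9! = 2/9.
By linearity, E[ΣXᵢ] = (8)·(2/9) = 16/9.
≈ 1.7778

1.7778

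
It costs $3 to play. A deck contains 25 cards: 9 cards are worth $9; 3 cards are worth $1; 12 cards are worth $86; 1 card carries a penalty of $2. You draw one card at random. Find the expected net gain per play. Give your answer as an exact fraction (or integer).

E[payout] = (9/25)·9 + (3/25)·1 + (12/25)·86 + (1/25)·(-2) = 1114/25
Expected profit = 1114/25 − 3 = 1039/25

1039/25 dollars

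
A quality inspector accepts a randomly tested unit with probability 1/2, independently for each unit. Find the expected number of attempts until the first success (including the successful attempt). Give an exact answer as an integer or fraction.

2

For a geometric distribution, E[trials] = 1/p = 1/(1/2) = 2.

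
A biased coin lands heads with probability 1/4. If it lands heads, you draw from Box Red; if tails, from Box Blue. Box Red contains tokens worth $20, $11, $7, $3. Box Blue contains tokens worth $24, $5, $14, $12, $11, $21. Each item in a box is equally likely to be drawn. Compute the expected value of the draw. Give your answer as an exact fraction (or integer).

215/16 dollars

E[X | Box Red] = (20 + 11 + 7 + 3)/4 = 41/4
E[X | Box Blue] = (24 + 5 + 14 + 12 + 11 + 21)/6 = 29/2
E[X] = (1/4)·41/4 + (3/4)·29/2 = 215/16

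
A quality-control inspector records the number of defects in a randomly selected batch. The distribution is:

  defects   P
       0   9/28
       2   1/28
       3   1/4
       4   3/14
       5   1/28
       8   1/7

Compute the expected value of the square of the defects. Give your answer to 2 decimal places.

15.86

E[X²] = (9/28)·0 + (1/28)·4 + (1/4)·9 + (3/14)·16 + (1/28)·25 + (1/7)·64
     = 111/7 ≈ 15.86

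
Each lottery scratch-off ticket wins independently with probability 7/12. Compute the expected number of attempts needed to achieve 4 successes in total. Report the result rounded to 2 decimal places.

6.86

By linearity (sum of 4 independent geometric waits), E[trials] = 4/p = 4/(7/12) = 48/7.
≈ 6.86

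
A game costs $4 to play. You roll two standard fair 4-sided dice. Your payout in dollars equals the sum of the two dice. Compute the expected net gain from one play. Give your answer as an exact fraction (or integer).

Distribution of the sum of the two dice: 2 w.p. 1/16, 3 w.p. 1/8, 4 w.p. 3/16, 5 w.p. 1/4, 6 w.p. 3/16, 7 w.p. 1/8, …
E[payout] = (1/16)·2 + (1/8)·3 + (3/16)·4 + (1/4)·5 + (3/16)·6 + (1/8)·7 + (1/16)·8 = 5
Expected profit = 5 − 4 = 1

$1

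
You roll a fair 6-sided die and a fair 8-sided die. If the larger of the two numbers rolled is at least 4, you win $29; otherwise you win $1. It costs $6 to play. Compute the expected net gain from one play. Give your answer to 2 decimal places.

$17.75

E[payout] = (3/16)·1 + (13/16)·29 = 95/4
Expected profit = 95/4 − 6 = 71/4 ≈ $17.75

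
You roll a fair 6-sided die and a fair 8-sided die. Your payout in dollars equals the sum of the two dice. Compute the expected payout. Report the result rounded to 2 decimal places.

$8.00

Distribution of the sum of the two dice: 2 w.p. 1/48, 3 w.p. 1/24, 4 w.p. 1/16, 5 w.p. 1/12, 6 w.p. 5/48, 7 w.p. 1/8, …
E[payout] = (1/48)·2 + (1/24)·3 + (1/16)·4 + (1/12)·5 + (5/48)·6 + (1/8)·7 + (1/8)·8 + (1/8)·9 + (5/48)·10 + (1/12)·11 + (1/16)·12 + (1/24)·13 + (1/48)·14 = 8
≈ $8.00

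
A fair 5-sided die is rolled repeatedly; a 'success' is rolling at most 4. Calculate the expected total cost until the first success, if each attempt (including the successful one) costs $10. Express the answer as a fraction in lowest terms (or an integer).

E[#attempts] = 1/p = 5/4; E[cost] = 10·5/4 = 25/2.

25/2 dollars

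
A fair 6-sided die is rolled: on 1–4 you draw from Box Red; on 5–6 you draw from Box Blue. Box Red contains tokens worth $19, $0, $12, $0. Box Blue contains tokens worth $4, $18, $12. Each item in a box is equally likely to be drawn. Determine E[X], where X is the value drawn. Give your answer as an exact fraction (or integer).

E[X | Box Red] = (19 + 0 + 12 + 0)/4 = 31/4
E[X | Box Blue] = (4 + 18 + 12)/3 = 34/3
E[X] = (2/3)·31/4 + (1/3)·34/3 = 161/18

161/18 dollars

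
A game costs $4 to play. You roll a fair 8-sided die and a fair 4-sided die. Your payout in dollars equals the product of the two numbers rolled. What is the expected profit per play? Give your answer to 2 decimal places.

Distribution of the product of the two numbers rolled: 1 w.p. 1/32, 2 w.p. 1/16, 3 w.p. 1/16, 4 w.p. 3/32, 5 w.p. 1/32, 6 w.p. 3/32, …
E[payout] = (1/32)·1 + (1/16)·2 + (1/16)·3 + (3/32)·4 + (1/32)·5 + (3/32)·6 + (1/32)·7 + (3/32)·8 + (1/32)·9 + (1/32)·10 + (3/32)·12 + (1/32)·14 + (1/32)·15 + (1/16)·16 + (1/32)·18 + (1/32)·20 + (1/32)·21 + (1/16)·24 + (1/32)·28 + (1/32)·32 = 45/4
Expected profit = 45/4 − 4 = 29/4 ≈ $7.25

$7.25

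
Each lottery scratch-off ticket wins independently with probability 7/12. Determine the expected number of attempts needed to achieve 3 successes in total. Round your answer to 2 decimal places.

By linearity (sum of 3 independent geometric waits), E[trials] = 3/p = 3/(7/12) = 36/7.
≈ 5.14

5.14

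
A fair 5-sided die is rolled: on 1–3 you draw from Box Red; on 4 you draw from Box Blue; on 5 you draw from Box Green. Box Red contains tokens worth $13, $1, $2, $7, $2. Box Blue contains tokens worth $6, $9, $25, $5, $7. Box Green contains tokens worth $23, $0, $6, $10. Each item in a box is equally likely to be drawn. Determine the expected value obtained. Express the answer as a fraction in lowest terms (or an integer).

703/100 dollars

E[X | Box Red] = (13 + 1 + 2 + 7 + 2)/5 = 5
E[X | Box Blue] = (6 + 9 + 25 + 5 + 7)/5 = 52/5
E[X | Box Green] = (23 + 0 + 6 + 10)/4 = 39/4
E[X] = (3/5)·5 + (1/5)·52/5 + (1/5)·39/4 = 703/100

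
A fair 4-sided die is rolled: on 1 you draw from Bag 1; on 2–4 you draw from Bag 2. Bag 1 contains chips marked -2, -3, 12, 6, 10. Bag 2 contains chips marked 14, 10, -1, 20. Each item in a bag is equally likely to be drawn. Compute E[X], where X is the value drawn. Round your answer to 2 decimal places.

9.21

E[X | Bag 1] = (-2 − 3 + 12 + 6 + 10)/5 = 23/5
E[X | Bag 2] = (14 + 10 − 1 + 20)/4 = 43/4
E[X] = (1/4)·23/5 + (3/4)·43/4 = 737/80 ≈ 9.21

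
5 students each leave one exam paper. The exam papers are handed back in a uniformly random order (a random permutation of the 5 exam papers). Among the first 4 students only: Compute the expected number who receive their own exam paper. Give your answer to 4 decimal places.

0.8000

Let Xᵢ = 1 if person i gets their own exam paper. For each i, P(Xᵢ=1) = 1/5.
By linearity of expectation, E[X₁+…+X_4] = 4·(1/5) = 4/5.
≈ 0.8000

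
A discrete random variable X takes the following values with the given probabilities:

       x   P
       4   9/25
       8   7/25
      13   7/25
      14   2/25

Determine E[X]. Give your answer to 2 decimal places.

E[X] = (9/25)·4 + (7/25)·8 + (7/25)·13 + (2/25)·14
     = 211/25 ≈ 8.44

8.44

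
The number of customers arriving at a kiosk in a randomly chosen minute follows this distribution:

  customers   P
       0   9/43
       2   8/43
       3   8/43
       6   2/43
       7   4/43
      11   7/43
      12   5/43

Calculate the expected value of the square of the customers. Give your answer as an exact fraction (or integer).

E[X²] = (9/43)·0 + (8/43)·4 + (8/43)·9 + (2/43)·36 + (4/43)·49 + (7/43)·121 + (5/43)·144
     = 1939/43

1939/43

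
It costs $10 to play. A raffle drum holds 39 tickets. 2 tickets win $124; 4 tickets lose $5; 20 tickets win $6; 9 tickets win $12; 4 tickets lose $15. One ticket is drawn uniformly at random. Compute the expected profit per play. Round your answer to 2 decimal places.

E[payout] = (2/39)·124 + (4/39)·(-5) + (20/39)·6 + (9/39)·12 + (4/39)·(-15) = 132/13
Expected profit = 132/13 − 10 = 2/13 ≈ $0.15

$0.15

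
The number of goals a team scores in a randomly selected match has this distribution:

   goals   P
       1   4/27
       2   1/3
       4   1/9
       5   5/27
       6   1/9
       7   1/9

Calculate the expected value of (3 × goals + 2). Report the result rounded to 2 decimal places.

E[3x+2] = (4/27)·5 + (1/3)·8 + (1/9)·14 + (5/27)·17 + (1/9)·20 + (1/9)·23
     = 116/9 ≈ 12.89

12.89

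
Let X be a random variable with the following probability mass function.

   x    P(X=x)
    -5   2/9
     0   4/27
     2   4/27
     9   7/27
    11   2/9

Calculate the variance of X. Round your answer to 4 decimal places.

38.3320

E[X] = (2/9)·(-5) + (4/27)·0 + (4/27)·2 + (7/27)·9 + (2/9)·11 = 107/27
E[X²] = (2/9)·25 + (4/27)·0 + (4/27)·4 + (7/27)·81 + (2/9)·121 = 1459/27
Var(X) = 1459/27 − (107/27)² = 27944/729 ≈ 38.3320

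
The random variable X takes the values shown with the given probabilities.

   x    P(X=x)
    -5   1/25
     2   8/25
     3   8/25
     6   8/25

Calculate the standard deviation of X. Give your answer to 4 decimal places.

2.3786

E[X] = 83/25, E[X²] = 417/25
Var(X) = E[X²] − (E[X])² = 417/25 − 6889/625 = 3536/625
SD(X) = √(3536/625) ≈ 2.3786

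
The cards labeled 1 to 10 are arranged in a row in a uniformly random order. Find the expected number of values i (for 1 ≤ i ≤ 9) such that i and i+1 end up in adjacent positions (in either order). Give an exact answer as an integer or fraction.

9/5

For each i ∈ {1,…,9}, let Xᵢ = 1 if i and i+1 are adjacent. P(Xᵢ=1) = 2·(10−1)!/10! = 2/10.
By linearity, E[ΣXᵢ] = (9)·(2/10) = 9/5.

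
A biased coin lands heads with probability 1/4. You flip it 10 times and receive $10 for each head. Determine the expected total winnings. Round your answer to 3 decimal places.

E[#heads] = 10·1/4 = 5/2 (linearity over flips).
E[winnings] = 10·5/2 = 25.
≈ 25.000

$25.000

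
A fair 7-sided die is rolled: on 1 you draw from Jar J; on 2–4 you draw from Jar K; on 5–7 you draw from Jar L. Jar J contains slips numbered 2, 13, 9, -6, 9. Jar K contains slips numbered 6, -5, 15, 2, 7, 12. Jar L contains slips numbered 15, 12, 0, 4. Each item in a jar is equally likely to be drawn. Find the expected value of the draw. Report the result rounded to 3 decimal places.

6.736

E[X | Jar J] = (2 + 13 + 9 − 6 + 9)/5 = 27/5
E[X | Jar K] = (6 − 5 + 15 + 2 + 7 + 12)/6 = 37/6
E[X | Jar L] = (15 + 12 + 0 + 4)/4 = 31/4
E[X] = (1/7)·27/5 + (3/7)·37/6 + (3/7)·31/4 = 943/140 ≈ 6.736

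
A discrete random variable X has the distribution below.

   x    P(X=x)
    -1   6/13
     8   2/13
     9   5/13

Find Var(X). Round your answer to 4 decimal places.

23.5621

E[X] = (6/13)·(-1) + (2/13)·8 + (5/13)·9 = 55/13
E[X²] = (6/13)·1 + (2/13)·64 + (5/13)·81 = 539/13
Var(X) = 539/13 − (55/13)² = 3982/169 ≈ 23.5621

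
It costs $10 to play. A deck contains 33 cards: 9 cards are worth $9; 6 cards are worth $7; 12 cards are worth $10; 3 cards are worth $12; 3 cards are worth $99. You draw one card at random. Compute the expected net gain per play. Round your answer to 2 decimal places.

$7.45

E[payout] = (9/33)·9 + (6/33)·7 + (12/33)·10 + (3/33)·12 + (3/33)·99 = 192/11
Expected profit = 192/11 − 10 = 82/11 ≈ $7.45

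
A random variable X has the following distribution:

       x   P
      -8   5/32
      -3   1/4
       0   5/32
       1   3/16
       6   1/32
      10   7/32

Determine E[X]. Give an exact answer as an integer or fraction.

9/16

E[X] = (5/32)·(-8) + (1/4)·(-3) + (5/32)·0 + (3/16)·1 + (1/32)·6 + (7/32)·10
     = 9/16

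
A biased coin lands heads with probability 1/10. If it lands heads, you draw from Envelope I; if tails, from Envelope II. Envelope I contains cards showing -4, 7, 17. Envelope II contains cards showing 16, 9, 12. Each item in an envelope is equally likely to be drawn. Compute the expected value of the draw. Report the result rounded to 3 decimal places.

E[X | Envelope I] = (-4 + 7 + 17)/3 = 20/3
E[X | Envelope II] = (16 + 9 + 12)/3 = 37/3
E[X] = (1/10)·20/3 + (9/10)·37/3 = 353/30 ≈ 11.767

11.767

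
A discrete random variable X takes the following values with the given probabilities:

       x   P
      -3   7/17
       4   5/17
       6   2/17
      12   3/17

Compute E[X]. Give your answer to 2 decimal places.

E[X] = (7/17)·(-3) + (5/17)·4 + (2/17)·6 + (3/17)·12
     = 47/17 ≈ 2.76

2.76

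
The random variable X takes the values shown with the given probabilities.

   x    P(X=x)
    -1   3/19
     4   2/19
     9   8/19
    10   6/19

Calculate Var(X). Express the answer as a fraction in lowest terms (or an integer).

5608/361

E[X] = (3/19)·(-1) + (2/19)·4 + (8/19)·9 + (6/19)·10 = 137/19
E[X²] = (3/19)·1 + (2/19)·16 + (8/19)·81 + (6/19)·100 = 1283/19
Var(X) = 1283/19 − (137/19)² = 5608/361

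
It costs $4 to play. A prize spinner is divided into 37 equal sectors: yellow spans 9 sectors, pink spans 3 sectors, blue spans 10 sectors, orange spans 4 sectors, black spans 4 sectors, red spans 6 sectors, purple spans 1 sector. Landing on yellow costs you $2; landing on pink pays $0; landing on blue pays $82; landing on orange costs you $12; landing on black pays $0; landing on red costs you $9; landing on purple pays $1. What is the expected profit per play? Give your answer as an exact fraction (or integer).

553/37 dollars

E[payout] = (9/37)·(-2) + (3/37)·0 + (10/37)·82 + (4/37)·(-12) + (4/37)·0 + (6/37)·(-9) + (1/37)·1 = 701/37
Expected profit = 701/37 − 4 = 553/37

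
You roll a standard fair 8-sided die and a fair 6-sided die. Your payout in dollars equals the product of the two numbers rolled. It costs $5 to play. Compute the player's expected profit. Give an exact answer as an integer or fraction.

43/4 dollars

Distribution of the product of the two numbers rolled: 1 w.p. 1/48, 2 w.p. 1/24, 3 w.p. 1/24, 4 w.p. 1/16, 5 w.p. 1/24, 6 w.p. 1/12, …
E[payout] = (1/48)·1 + (1/24)·2 + (1/24)·3 + (1/16)·4 + (1/24)·5 + (1/12)·6 + (1/48)·7 + (1/16)·8 + (1/48)·9 + (1/24)·10 + (1/12)·12 + (1/48)·14 + (1/24)·15 + (1/24)·16 + (1/24)·18 + (1/24)·20 + (1/48)·21 + (1/16)·24 + (1/48)·25 + (1/48)·28 + (1/24)·30 + (1/48)·32 + (1/48)·35 + (1/48)·36 + (1/48)·40 + (1/48)·42 + (1/48)·48 = 63/4
Expected profit = 63/4 − 5 = 43/4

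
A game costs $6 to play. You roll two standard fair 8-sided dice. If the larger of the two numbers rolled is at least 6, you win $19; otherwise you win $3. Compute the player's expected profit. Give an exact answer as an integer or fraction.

27/4 dollars

E[payout] = (25/64)·3 + (39/64)·19 = 51/4
Expected profit = 51/4 − 6 = 27/4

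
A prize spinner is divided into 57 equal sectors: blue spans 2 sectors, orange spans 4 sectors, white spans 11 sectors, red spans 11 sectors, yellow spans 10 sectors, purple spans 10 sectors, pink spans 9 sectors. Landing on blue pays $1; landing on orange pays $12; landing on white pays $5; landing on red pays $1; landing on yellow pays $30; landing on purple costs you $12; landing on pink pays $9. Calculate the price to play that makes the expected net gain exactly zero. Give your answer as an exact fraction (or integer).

377/57 dollars

E[payout] = (2/57)·1 + (4/57)·12 + (11/57)·5 + (11/57)·1 + (10/57)·30 + (10/57)·(-12) + (9/57)·9 = 377/57
Fair fee = E[payout] = 377/57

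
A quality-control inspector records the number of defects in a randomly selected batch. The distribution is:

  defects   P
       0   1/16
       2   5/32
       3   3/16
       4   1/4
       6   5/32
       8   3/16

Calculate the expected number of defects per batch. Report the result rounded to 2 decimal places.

4.31

E[X] = (1/16)·0 + (5/32)·2 + (3/16)·3 + (1/4)·4 + (5/32)·6 + (3/16)·8
     = 69/16 ≈ 4.31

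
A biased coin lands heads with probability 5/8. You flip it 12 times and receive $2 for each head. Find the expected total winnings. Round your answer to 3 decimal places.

E[#heads] = 12·5/8 = 15/2 (linearity over flips).
E[winnings] = 2·15/2 = 15.
≈ 15.000

$15.000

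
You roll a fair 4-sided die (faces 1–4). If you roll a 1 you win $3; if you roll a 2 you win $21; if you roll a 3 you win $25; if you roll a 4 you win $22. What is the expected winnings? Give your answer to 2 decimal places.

$17.75

E[payout] = (1/4)·3 + (1/4)·21 + (1/4)·22 + (1/4)·25 = 71/4
≈ $17.75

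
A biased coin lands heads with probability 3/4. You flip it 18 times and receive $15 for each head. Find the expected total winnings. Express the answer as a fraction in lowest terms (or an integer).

405/2 dollars

E[#heads] = 18·3/4 = 27/2 (linearity over flips).
E[winnings] = 15·27/2 = 405/2.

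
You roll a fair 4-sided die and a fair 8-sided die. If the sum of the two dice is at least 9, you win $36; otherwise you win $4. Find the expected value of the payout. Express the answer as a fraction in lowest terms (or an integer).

E[payout] = (11/16)·4 + (5/16)·36 = 14

$14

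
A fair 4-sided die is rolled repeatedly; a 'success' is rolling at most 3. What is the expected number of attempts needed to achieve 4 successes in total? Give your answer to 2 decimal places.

By linearity (sum of 4 independent geometric waits), E[trials] = 4/p = 4/(3/4) = 16/3.
≈ 5.33

5.33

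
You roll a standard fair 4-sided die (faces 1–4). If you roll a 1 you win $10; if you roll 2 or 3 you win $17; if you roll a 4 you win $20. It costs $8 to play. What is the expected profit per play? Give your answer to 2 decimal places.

E[payout] = (1/4)·10 + (1/2)·17 + (1/4)·20 = 16
Expected profit = 16 − 8 = 8 ≈ $8.00

$8.00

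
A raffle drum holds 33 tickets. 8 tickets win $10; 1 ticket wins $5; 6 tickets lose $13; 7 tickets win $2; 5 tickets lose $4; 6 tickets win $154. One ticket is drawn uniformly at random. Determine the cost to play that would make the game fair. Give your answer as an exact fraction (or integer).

925/33 dollars

E[payout] = (8/33)·10 + (1/33)·5 + (6/33)·(-13) + (7/33)·2 + (5/33)·(-4) + (6/33)·154 = 925/33
Fair fee = E[payout] = 925/33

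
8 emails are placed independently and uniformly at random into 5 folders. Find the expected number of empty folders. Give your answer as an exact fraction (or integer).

Let Xⱼ=1 if folder j is empty. P(Xⱼ=1) = ((5-1)/5)^8 = 65536/390625.
By linearity, E[#empty] = 5·65536/390625 = 65536/78125.

65536/78125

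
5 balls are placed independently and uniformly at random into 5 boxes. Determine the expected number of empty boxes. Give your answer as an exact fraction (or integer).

Let Xⱼ=1 if box j is empty. P(Xⱼ=1) = ((5-1)/5)^5 = 1024/3125.
By linearity, E[#empty] = 5·1024/3125 = 1024/625.

1024/625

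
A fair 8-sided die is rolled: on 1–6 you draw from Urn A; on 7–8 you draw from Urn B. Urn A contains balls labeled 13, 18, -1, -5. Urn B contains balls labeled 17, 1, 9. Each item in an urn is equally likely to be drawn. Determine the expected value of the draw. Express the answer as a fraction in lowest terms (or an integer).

111/16

E[X | Urn A] = (13 + 18 − 1 − 5)/4 = 25/4
E[X | Urn B] = (17 + 1 + 9)/3 = 9
E[X] = (3/4)·25/4 + (1/4)·9 = 111/16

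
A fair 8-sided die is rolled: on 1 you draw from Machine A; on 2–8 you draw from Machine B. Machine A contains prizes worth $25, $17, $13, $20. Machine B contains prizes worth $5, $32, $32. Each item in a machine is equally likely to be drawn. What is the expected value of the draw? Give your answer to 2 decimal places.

$22.47

E[X | Machine A] = (25 + 17 + 13 + 20)/4 = 75/4
E[X | Machine B] = (5 + 32 + 32)/3 = 23
E[X] = (1/8)·75/4 + (7/8)·23 = 719/32 ≈ 22.47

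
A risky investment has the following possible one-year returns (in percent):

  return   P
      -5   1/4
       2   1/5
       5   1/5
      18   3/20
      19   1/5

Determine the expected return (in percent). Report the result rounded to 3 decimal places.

6.650

E[X] = (1/4)·(-5) + (1/5)·2 + (1/5)·5 + (3/20)·18 + (1/5)·19
     = 133/20 ≈ 6.650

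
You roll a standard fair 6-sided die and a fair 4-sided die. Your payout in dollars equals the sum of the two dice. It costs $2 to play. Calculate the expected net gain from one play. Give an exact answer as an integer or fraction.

Distribution of the sum of the two dice: 2 w.p. 1/24, 3 w.p. 1/12, 4 w.p. 1/8, 5 w.p. 1/6, 6 w.p. 1/6, 7 w.p. 1/6, …
E[payout] = (1/24)·2 + (1/12)·3 + (1/8)·4 + (1/6)·5 + (1/6)·6 + (1/6)·7 + (1/8)·8 + (1/12)·9 + (1/24)·10 = 6
Expected profit = 6 − 2 = 4

$4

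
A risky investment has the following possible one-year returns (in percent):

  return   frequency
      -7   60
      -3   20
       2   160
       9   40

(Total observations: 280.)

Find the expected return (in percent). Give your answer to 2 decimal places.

Total = 280, so P(return=-7) = 60/280, etc.
E[X] = (3/14)·(-7) + (1/14)·(-3) + (4/7)·2 + (1/7)·9
     = 5/7 ≈ 0.71

0.71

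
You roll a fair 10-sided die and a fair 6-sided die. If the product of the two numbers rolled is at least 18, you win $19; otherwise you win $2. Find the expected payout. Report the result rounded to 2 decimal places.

E[payout] = (8/15)·2 + (7/15)·19 = 149/15
≈ $9.93

$9.93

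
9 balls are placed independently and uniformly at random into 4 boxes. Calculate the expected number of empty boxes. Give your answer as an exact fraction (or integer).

Let Xⱼ=1 if box j is empty. P(Xⱼ=1) = ((4-1)/4)^9 = 19683/262144.
By linearity, E[#empty] = 4·19683/262144 = 19683/65536.

19683/65536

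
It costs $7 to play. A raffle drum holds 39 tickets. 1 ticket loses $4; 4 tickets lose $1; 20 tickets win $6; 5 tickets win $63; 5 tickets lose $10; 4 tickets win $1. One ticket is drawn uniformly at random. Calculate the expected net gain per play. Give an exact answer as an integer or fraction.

36/13 dollars

E[payout] = (1/39)·(-4) + (4/39)·(-1) + (20/39)·6 + (5/39)·63 + (5/39)·(-10) + (4/39)·1 = 127/13
Expected profit = 127/13 − 7 = 36/13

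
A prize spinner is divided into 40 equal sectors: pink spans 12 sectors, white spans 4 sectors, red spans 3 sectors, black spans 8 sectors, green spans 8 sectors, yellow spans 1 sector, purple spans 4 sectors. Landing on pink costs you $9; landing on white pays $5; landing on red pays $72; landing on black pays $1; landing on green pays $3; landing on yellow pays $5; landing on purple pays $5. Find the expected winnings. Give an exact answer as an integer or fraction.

37/8 dollars

E[payout] = (12/40)·(-9) + (4/40)·5 + (3/40)·72 + (8/40)·1 + (8/40)·3 + (1/40)·5 + (4/40)·5 = 37/8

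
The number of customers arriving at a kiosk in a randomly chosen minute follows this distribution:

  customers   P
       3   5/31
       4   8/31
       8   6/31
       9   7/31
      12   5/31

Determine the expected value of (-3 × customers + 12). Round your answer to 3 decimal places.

-9.097

E[-3x+12] = (5/31)·3 + (8/31)·0 + (6/31)·(-12) + (7/31)·(-15) + (5/31)·(-24)
     = -282/31 ≈ -9.097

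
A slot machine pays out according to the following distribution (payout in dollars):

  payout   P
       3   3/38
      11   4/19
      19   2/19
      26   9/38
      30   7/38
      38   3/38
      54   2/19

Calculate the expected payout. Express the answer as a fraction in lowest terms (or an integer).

947/38 dollars

E[X] = (3/38)·3 + (4/19)·11 + (2/19)·19 + (9/38)·26 + (7/38)·30 + (3/38)·38 + (2/19)·54
     = 947/38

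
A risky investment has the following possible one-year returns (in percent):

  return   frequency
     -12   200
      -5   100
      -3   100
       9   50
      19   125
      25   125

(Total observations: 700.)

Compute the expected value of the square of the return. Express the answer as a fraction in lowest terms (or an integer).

Total = 700, so P(return=-12) = 200/700, etc.
E[X²] = (2/7)·144 + (1/7)·25 + (1/7)·9 + (1/14)·81 + (5/28)·361 + (5/28)·625
     = 1595/7

1595/7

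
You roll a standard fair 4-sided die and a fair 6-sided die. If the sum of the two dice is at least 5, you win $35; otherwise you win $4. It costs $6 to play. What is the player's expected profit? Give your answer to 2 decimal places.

E[payout] = (1/4)·4 + (3/4)·35 = 109/4
Expected profit = 109/4 − 6 = 85/4 ≈ $21.25

$21.25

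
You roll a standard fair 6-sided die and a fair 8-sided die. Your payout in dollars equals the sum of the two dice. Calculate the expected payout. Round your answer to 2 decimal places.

$8.00

Distribution of the sum of the two dice: 2 w.p. 1/48, 3 w.p. 1/24, 4 w.p. 1/16, 5 w.p. 1/12, 6 w.p. 5/48, 7 w.p. 1/8, …
E[payout] = (1/48)·2 + (1/24)·3 + (1/16)·4 + (1/12)·5 + (5/48)·6 + (1/8)·7 + (1/8)·8 + (1/8)·9 + (5/48)·10 + (1/12)·11 + (1/16)·12 + (1/24)·13 + (1/48)·14 = 8
≈ $8.00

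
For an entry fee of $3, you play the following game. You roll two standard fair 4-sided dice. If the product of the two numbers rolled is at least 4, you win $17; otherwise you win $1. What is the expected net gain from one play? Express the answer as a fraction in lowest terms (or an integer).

E[payout] = (5/16)·1 + (11/16)·17 = 12
Expected profit = 12 − 3 = 9

$9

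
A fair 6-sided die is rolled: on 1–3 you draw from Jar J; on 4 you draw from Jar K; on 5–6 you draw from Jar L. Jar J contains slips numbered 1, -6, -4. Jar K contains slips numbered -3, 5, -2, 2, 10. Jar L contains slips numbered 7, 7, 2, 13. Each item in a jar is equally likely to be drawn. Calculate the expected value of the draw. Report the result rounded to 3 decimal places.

E[X | Jar J] = (1 − 6 − 4)/3 = -3
E[X | Jar K] = (-3 + 5 − 2 + 2 + 10)/5 = 12/5
E[X | Jar L] = (7 + 7 + 2 + 13)/4 = 29/4
E[X] = (1/2)·(-3) + (1/6)·12/5 + (1/3)·29/4 = 79/60 ≈ 1.317

1.317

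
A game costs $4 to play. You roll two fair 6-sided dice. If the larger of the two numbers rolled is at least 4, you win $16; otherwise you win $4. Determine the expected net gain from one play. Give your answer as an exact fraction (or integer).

$9

E[payout] = (1/4)·4 + (3/4)·16 = 13
Expected profit = 13 − 4 = 9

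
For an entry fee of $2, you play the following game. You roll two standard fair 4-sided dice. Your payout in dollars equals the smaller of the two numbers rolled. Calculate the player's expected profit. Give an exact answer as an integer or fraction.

-1/8 dollars

Distribution of the smaller of the two numbers rolled: 1 w.p. 7/16, 2 w.p. 5/16, 3 w.p. 3/16, 4 w.p. 1/16
E[payout] = (7/16)·1 + (5/16)·2 + (3/16)·3 + (1/16)·4 = 15/8
Expected profit = 15/8 − 2 = -1/8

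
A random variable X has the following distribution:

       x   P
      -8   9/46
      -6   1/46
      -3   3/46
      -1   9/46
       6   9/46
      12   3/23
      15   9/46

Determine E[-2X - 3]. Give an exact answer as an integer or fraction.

E[-2x-3] = (9/46)·13 + (1/46)·9 + (3/46)·3 + (9/46)·(-1) + (9/46)·(-15) + (3/23)·(-27) + (9/46)·(-33)
     = -234/23

-234/23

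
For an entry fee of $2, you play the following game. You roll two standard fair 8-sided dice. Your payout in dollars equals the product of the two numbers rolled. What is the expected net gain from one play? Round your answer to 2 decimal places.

$18.25

Distribution of the product of the two numbers rolled: 1 w.p. 1/64, 2 w.p. 1/32, 3 w.p. 1/32, 4 w.p. 3/64, 5 w.p. 1/32, 6 w.p. 1/16, …
E[payout] = (1/64)·1 + (1/32)·2 + (1/32)·3 + (3/64)·4 + (1/32)·5 + (1/16)·6 + (1/32)·7 + (1/16)·8 + (1/64)·9 + (1/32)·10 + (1/16)·12 + (1/32)·14 + (1/32)·15 + (3/64)·16 + (1/32)·18 + (1/32)·20 + (1/32)·21 + (1/16)·24 + (1/64)·25 + (1/32)·28 + (1/32)·30 + (1/32)·32 + (1/32)·35 + (1/64)·36 + (1/32)·40 + (1/32)·42 + (1/32)·48 + (1/64)·49 + (1/32)·56 + (1/64)·64 = 81/4
Expected profit = 81/4 − 2 = 73/4 ≈ $18.25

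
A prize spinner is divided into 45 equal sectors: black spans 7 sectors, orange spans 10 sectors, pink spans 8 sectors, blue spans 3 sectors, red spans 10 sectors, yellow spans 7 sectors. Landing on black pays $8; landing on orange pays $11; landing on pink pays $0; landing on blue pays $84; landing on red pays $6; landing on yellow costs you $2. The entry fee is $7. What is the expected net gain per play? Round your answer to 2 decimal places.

E[payout] = (7/45)·8 + (10/45)·11 + (8/45)·0 + (3/45)·84 + (10/45)·6 + (7/45)·(-2) = 464/45
Expected profit = 464/45 − 7 = 149/45 ≈ $3.31

$3.31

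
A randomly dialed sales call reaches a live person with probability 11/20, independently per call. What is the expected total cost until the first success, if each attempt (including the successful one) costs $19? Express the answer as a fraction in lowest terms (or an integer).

380/11 dollars

E[#attempts] = 1/p = 20/11; E[cost] = 19·20/11 = 380/11.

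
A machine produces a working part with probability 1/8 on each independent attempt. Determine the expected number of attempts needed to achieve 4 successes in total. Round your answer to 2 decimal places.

32.00

By linearity (sum of 4 independent geometric waits), E[trials] = 4/p = 4/(1/8) = 32.
≈ 32.00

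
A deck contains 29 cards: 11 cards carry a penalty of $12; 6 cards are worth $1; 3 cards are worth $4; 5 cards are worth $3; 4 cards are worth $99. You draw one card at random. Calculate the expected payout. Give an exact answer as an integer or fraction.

E[payout] = (11/29)·(-12) + (6/29)·1 + (3/29)·4 + (5/29)·3 + (4/29)·99 = 297/29

297/29 dollars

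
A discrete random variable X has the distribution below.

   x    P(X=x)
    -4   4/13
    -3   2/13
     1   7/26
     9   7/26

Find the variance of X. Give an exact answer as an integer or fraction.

356/13

E[X] = (4/13)·(-4) + (2/13)·(-3) + (7/26)·1 + (7/26)·9 = 1
E[X²] = (4/13)·16 + (2/13)·9 + (7/26)·1 + (7/26)·81 = 369/13
Var(X) = 369/13 − (1)² = 356/13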